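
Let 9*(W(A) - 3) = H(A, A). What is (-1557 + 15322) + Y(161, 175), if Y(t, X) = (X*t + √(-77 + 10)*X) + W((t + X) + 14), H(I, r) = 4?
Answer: 377491/9 + 175*I*√67 ≈ 41943.0 + 1432.4*I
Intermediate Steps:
W(A) = 31/9 (W(A) = 3 + (⅑)*4 = 3 + 4/9 = 31/9)
Y(t, X) = 31/9 + X*t + I*X*√67 (Y(t, X) = (X*t + √(-77 + 10)*X) + 31/9 = (X*t + √(-67)*X) + 31/9 = (X*t + (I*√67)*X) + 31/9 = (X*t + I*X*√67) + 31/9 = 31/9 + X*t + I*X*√67)
(-1557 + 15322) + Y(161, 175) = (-1557 + 15322) + (31/9 + 175*161 + I*175*√67) = 13765 + (31/9 + 28175 + 175*I*√67) = 13765 + (253606/9 + 175*I*√67) = 377491/9 + 175*I*√67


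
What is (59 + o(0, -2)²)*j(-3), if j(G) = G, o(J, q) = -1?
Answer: -180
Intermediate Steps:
(59 + o(0, -2)²)*j(-3) = (59 + (-1)²)*(-3) = (59 + 1)*(-3) = 60*(-3) = -180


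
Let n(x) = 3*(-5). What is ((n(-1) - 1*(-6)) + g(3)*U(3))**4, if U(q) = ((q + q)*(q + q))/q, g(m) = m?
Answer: 531441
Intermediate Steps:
n(x) = -15
U(q) = 4*q (U(q) = ((2*q)*(2*q))/q = (4*q**2)/q = 4*q)
((n(-1) - 1*(-6)) + g(3)*U(3))**4 = ((-15 - 1*(-6)) + 3*(4*3))**4 = ((-15 + 6) + 3*12)**4 = (-9 + 36)**4 = 27**4 = 531441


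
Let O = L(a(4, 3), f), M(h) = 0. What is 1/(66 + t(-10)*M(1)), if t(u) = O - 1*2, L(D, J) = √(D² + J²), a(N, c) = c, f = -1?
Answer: 1/66 ≈ 0.015152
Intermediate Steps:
O = √10 (O = √(3² + (-1)²) = √(9 + 1) = √10 ≈ 3.1623)
t(u) = -2 + √10 (t(u) = √10 - 1*2 = √10 - 2 = -2 + √10)
1/(66 + t(-10)*M(1)) = 1/(66 + (-2 + √10)*0) = 1/(66 + 0) = 1/66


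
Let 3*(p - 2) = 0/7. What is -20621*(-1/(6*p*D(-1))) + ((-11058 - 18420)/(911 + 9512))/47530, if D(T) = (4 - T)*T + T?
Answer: -5107876272703/17834586840 ≈ -286.40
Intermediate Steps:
p = 2 (p = 2 + (0/7)/3 = 2 + (0*(1/7))/3 = 2 + (1/3)*0 = 2 + 0 = 2)
D(T) = T + T*(4 - T) (D(T) = T*(4 - T) + T = T + T*(4 - T))
-20621*(-1/(6*p*D(-1))) + ((-11058 - 18420)/(911 + 9512))/47530 = -20621*1/(12*(5 - 1*(-1))) + ((-11058 - 18420)/(911 + 9512))/47530 = -20621*1/(12*(5 + 1)) - 29478/10423*(1/47530) = -20621/((2*(-1*6))*(-6)) - 29478*1/10423*(1/47530) = -20621/((2*(-6))*(-6)) - 29478/10423*1/47530 = -20621/((-12*(-6))) - 14739/247702595 = -20621/72 - 14739/247702595 = -5107876272703/17834586840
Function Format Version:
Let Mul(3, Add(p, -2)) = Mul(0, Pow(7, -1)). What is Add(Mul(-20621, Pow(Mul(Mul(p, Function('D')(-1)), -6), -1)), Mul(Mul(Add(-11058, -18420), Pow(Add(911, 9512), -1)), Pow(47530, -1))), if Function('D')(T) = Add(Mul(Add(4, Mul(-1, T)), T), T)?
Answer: Rational(-5107876272703, 17834586840) ≈ -286.40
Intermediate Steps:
p = 2 (p = Add(2, Mul(Rational(1, 3), Mul(0, Pow(7, -1)))) = Add(2, Mul(Rational(1, 3), Mul(0, Rational(1, 7)))) = Add(2, Mul(Rational(1, 3), 0)) = Add(2, 0) = 2)
Function('D')(T) = Add(T, Mul(T, Add(4, Mul(-1, T)))) (Function('D')(T) = Add(Mul(T, Add(4, Mul(-1, T))), T) = Add(T, Mul(T, Add(4, Mul(-1, T)))))
Add(Mul(-20621, Pow(Mul(Mul(p, Function('D')(-1)), -6), -1)), Mul(Mul(Add(-11058, -18420), Pow(Add(911, 9512), -1)), Pow(47530, -1))) = Add(Mul(-20621, Pow(Mul(Mul(2, Mul(-1, Add(5, Mul(-1, -1)))), -6), -1)), Mul(Mul(Add(-11058, -18420), Pow(Add(911, 9512), -1)), Pow(47530, -1))) = Add(Mul(-20621, Pow(Mul(Mul(2, Mul(-1, Add(5, 1))), -6), -1)), Mul(Mul(-29478, Pow(10423, -1)), Rational(1, 47530))) = Add(Mul(-20621, Pow(Mul(Mul(2, Mul(-1, 6)), -6), -1)), Mul(Mul(-29478, Rational(1, 10423)), Rational(1, 47530))) = Add(Mul(-20621, Pow(Mul(Mul(2, -6), -6), -1)), Mul(Rational(-29478, 10423), Rational(1, 47530))) = Add(Mul(-20621, Pow(Mul(-12, -6), -1)), Rational(-14739, 247702595)) = Add(Mul(-20621, Pow(72, -1)), Rational(-14739, 247702595)) = Add(Mul(-20621, Rational(1, 72)), Rational(-14739, 247702595)) = Add(Rational(-20621, 72), Rational(-14739, 247702595)) = Rational(-5107876272703, 17834586840)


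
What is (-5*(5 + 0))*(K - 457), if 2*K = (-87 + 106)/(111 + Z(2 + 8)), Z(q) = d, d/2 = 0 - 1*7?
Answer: 2215975/194 ≈ 11423.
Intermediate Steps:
d = -14 (d = 2*(0 - 1*7) = 2*(0 - 7) = 2*(-7) = -14)
Z(q) = -14
K = 19/194 (K = ((-87 + 106)/(111 - 14))/2 = (19/97)/2 = (19*(1/97))/2 = (½)*(19/97) = 19/194 ≈ 0.097938)
(-5*(5 + 0))*(K - 457) = (-5*(5 + 0))*(19/194 - 457) = -5*5*(-88639/194) = -25*(-88639/194) = 2215975/194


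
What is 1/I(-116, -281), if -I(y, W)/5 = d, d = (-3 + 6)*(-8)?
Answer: 1/120 ≈ 0.0083333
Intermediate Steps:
d = -24 (d = 3*(-8) = -24)
I(y, W) = 120 (I(y, W) = -5*(-24) = 120)
1/I(-116, -281) = 1/120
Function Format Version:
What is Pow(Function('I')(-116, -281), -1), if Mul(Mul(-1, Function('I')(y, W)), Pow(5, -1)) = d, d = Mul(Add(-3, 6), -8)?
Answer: Rational(1, 120) ≈ 0.0083333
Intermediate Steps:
d = -24 (d = Mul(3, -8) = -24)
Function('I')(y, W) = 120 (Function('I')(y, W) = Mul(-5, -24) = 120)
Pow(Function('I')(-116, -281), -1) = Pow(120, -1) = Rational(1, 120)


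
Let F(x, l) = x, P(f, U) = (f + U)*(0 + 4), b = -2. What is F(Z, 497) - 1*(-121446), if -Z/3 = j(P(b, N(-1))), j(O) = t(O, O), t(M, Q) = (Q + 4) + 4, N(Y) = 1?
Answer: 121434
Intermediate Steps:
t(M, Q) = 8 + Q (t(M, Q) = (4 + Q) + 4 = 8 + Q)
P(f, U) = 4*U + 4*f (P(f, U) = (U + f)*4 = 4*U + 4*f)
j(O) = 8 + O
Z = -12 (Z = -3*(8 + (4*1 + 4*(-2))) = -3*(8 + (4 - 8)) = -3*(8 - 4) = -3*4 = -12)
F(Z, 497) - 1*(-121446) = -12 - 1*(-121446) = -12 + 121446 = 121434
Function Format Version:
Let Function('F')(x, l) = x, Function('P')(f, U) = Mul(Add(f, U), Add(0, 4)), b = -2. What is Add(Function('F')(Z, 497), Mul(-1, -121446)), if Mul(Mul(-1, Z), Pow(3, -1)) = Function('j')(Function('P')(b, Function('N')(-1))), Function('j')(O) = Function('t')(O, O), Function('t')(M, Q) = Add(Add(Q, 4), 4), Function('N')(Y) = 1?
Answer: 121434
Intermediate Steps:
Function('t')(M, Q) = Add(8, Q) (Function('t')(M, Q) = Add(Add(4, Q), 4) = Add(8, Q))
Function('P')(f, U) = Add(Mul(4, U), Mul(4, f)) (Function('P')(f, U) = Mul(Add(U, f), 4) = Add(Mul(4, U), Mul(4, f)))
Function('j')(O) = Add(8, O)
Z = -12 (Z = Mul(-3, Add(8, Add(Mul(4, 1), Mul(4, -2)))) = Mul(-3, Add(8, Add(4, -8))) = Mul(-3, Add(8, -4)) = Mul(-3, 4) = -12)
Add(Function('F')(Z, 497), Mul(-1, -121446)) = Add(-12, Mul(-1, -121446)) = Add(-12, 121446) = 121434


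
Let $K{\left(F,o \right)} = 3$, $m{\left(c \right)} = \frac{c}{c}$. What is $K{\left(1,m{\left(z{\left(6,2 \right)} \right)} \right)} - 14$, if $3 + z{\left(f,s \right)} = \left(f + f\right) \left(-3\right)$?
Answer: $-11$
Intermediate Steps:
$z{\left(f,s \right)} = -3 - 6 f$ ($z{\left(f,s \right)} = -3 + \left(f + f\right) \left(-3\right) = -3 + 2 f \left(-3\right) = -3 - 6 f$)
$m{\left(c \right)} = 1$
$K{\left(1,m{\left(z{\left(6,2 \right)} \right)} \right)} - 14 = 3 - 14 = -11$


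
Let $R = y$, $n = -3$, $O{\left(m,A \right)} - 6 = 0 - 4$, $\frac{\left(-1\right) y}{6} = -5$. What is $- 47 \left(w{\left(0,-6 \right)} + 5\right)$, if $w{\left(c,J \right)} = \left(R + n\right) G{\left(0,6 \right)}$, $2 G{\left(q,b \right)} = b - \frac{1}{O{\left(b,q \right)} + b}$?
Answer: $- \frac{63403}{16} \approx -3962.7$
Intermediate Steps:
$y = 30$ ($y = \left(-6\right) \left(-5\right) = 30$)
$O{\left(m,A \right)} = 2$ ($O{\left(m,A \right)} = 6 + \left(0 - 4\right) = 6 - 4 = 2$)
$R = 30$
$G{\left(q,b \right)} = \frac{b}{2} - \frac{1}{2 \left(2 + b\right)}$ ($G{\left(q,b \right)} = \frac{b - \frac{1}{2 + b}}{2} = \frac{b}{2} - \frac{1}{2 \left(2 + b\right)}$)
$w{\left(c,J \right)} = \frac{1269}{16}$ ($w{\left(c,J \right)} = \left(30 - 3\right) \frac{-1 + 6^{2} + 2 \cdot 6}{2 \left(2 + 6\right)} = 27 \frac{-1 + 36 + 12}{2 \cdot 8} = 27 \cdot \frac{1}{2} \cdot \frac{1}{8} \cdot 47 = 27 \cdot \frac{47}{16} = \frac{1269}{16}$)
$- 47 \left(w{\left(0,-6 \right)} + 5\right) = - 47 \left(\frac{1269}{16} + 5\right) = \left(-47\right) \frac{1349}{16} = - \frac{63403}{16}$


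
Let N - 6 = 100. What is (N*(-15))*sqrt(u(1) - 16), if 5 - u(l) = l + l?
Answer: -1590*I*sqrt(13) ≈ -5732.8*I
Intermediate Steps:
N = 106 (N = 6 + 100 = 106)
u(l) = 5 - 2*l (u(l) = 5 - (l + l) = 5 - 2*l)
(N*(-15))*sqrt(u(1) - 16) = (106*(-15))*sqrt((5 - 2*1) - 16) = -1590*sqrt((5 - 2) - 16) = -1590*sqrt(3 - 16) = -1590*I*sqrt(13)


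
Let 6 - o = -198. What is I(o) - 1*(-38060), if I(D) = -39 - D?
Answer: 37817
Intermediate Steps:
o = 204 (o = 6 - 1*(-198) = 6 + 198 = 204)
I(o) - 1*(-38060) = (-39 - 1*204) - 1*(-38060) = (-39 - 204) + 38060 = -243 + 38060 = 37817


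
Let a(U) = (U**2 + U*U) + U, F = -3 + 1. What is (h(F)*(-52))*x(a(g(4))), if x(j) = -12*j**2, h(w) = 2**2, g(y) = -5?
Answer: 5054400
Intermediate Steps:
F = -2
h(w) = 4
a(U) = U + 2*U**2 (a(U) = (U**2 + U**2) + U = 2*U**2 + U = U + 2*U**2)
(h(F)*(-52))*x(a(g(4))) = (4*(-52))*(-12*25*(1 + 2*(-5))**2) = -(-2496)*(-5*(1 - 10))**2 = -(-2496)*(-5*(-9))**2 = -(-2496)*45**2 = -(-2496)*2025 = -208*(-24300) = 5054400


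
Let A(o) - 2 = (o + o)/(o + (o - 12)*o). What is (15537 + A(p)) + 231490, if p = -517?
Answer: 65215655/264 ≈ 2.4703e+5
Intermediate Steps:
A(o) = 2 + 2*o/(o + o*(-12 + o)) (A(o) = 2 + (o + o)/(o + (o - 12)*o) = 2 + (2*o)/(o + (-12 + o)*o) = 2 + (2*o)/(o + o*(-12 + o)) = 2 + 2*o/(o + o*(-12 + o)))
(15537 + A(p)) + 231490 = (15537 + 2*(-10 - 517)/(-11 - 517)) + 231490 = (15537 + 2*(-527)/(-528)) + 231490 = (15537 + 2*(-1/528)*(-527)) + 231490 = (15537 + 527/264) + 231490 = 4102295/264 + 231490 = 65215655/264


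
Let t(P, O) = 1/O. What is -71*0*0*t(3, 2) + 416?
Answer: 416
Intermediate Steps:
-71*0*0*t(3, 2) + 416 = -71*0*0/2 + 416 = -0/2 + 416 = -71*0 + 416 = 0 + 416 = 416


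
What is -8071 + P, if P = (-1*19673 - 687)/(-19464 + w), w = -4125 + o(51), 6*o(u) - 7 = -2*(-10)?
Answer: -380660279/47169 ≈ -8070.1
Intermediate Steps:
o(u) = 9/2 (o(u) = 7/6 + (-2*(-10))/6 = 7/6 + (⅙)*20 = 7/6 + 10/3 = 9/2)
w = -8241/2 (w = -4125 + 9/2 = -8241/2 ≈ -4120.5)
P = 40720/47169 (P = (-1*19673 - 687)/(-19464 - 8241/2) = (-19673 - 687)/(-47169/2) = -20360*(-2/47169) = 40720/47169 ≈ 0.86328)
-8071 + P = -8071 + 40720/47169 = -380660279/47169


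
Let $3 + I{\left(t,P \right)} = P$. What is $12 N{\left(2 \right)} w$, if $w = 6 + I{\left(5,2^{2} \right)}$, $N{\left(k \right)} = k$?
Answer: $168$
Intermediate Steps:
$I{\left(t,P \right)} = -3 + P$
$w = 7$ ($w = 6 - \left(3 - 2^{2}\right) = 6 + \left(-3 + 4\right) = 6 + 1 = 7$)
$12 N{\left(2 \right)} w = 12 \cdot 2 \cdot 7 = 24 \cdot 7 = 168$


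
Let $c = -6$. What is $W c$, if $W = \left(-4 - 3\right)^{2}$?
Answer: $-294$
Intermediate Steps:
$W = 49$ ($W = \left(-7\right)^{2} = 49$)
$W c = 49 \left(-6\right) = -294$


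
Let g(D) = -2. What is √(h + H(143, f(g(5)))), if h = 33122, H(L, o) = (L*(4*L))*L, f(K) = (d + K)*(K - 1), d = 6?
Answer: 5*√469198 ≈ 3424.9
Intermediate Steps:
f(K) = (-1 + K)*(6 + K) (f(K) = (6 + K)*(K - 1) = (6 + K)*(-1 + K) = (-1 + K)*(6 + K))
H(L, o) = 4*L³ (H(L, o) = (4*L²)*L = 4*L³)
√(h + H(143, f(g(5)))) = √(33122 + 4*143³) = √(33122 + 4*2924207) = √(33122 + 11696828) = √11729950 = 5*√469198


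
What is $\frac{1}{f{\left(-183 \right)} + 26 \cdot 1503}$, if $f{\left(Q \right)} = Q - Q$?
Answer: $\frac{1}{39078} \approx 2.559 \cdot 10^{-5}$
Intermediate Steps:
$f{\left(Q \right)} = 0$
$\frac{1}{f{\left(-183 \right)} + 26 \cdot 1503} = \frac{1}{0 + 26 \cdot 1503} = \frac{1}{0 + 39078} = \frac{1}{39078}$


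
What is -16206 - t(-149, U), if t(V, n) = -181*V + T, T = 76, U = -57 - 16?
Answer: -43251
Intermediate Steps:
U = -73
t(V, n) = 76 - 181*V (t(V, n) = -181*V + 76 = 76 - 181*V)
-16206 - t(-149, U) = -16206 - (76 - 181*(-149)) = -16206 - (76 + 26969) = -16206 - 1*27045 = -16206 - 27045 = -43251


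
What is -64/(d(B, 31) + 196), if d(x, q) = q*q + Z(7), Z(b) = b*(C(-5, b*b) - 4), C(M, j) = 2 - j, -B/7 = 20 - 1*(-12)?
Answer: -2/25 ≈ -0.080000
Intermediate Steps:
B = -224 (B = -7*(20 - 1*(-12)) = -7*(20 + 12) = -7*32 = -224)
Z(b) = b*(-2 - b**2) (Z(b) = b*((2 - b*b) - 4) = b*((2 - b**2) - 4) = b*(-2 - b**2))
d(x, q) = -357 + q**2 (d(x, q) = q*q - 1*7*(2 + 7**2) = q**2 - 1*7*(2 + 49) = q**2 - 1*7*51 = q**2 - 357 = -357 + q**2)
-64/(d(B, 31) + 196) = -64/((-357 + 31**2) + 196) = -64/((-357 + 961) + 196) = -64/(604 + 196) = -64/800 = (1/800)*(-64) = -2/25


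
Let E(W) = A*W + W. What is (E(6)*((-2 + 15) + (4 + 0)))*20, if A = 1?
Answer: 4080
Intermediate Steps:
E(W) = 2*W (E(W) = 1*W + W = W + W = 2*W)
(E(6)*((-2 + 15) + (4 + 0)))*20 = ((2*6)*((-2 + 15) + (4 + 0)))*20 = (12*(13 + 4))*20 = (12*17)*20 = 204*20 = 4080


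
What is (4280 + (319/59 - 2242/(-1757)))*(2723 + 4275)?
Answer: 3109704066198/103663 ≈ 2.9998e+7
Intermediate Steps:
(4280 + (319/59 - 2242/(-1757)))*(2723 + 4275) = (4280 + (319*(1/59) - 2242*(-1/1757)))*6998 = (4280 + (319/59 + 2242/1757))*6998 = (4280 + 692761/103663)*6998 = (444370401/103663)*6998 = 3109704066198/103663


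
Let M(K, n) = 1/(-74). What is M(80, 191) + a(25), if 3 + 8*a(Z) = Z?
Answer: 405/148 ≈ 2.7365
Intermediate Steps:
a(Z) = -3/8 + Z/8
M(K, n) = -1/74
M(80, 191) + a(25) = -1/74 + (-3/8 + (⅛)*25) = -1/74 + (-3/8 + 25/8) = -1/74 + 11/4 = 405/148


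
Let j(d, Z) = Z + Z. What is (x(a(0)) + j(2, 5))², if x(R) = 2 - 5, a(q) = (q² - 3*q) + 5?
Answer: 49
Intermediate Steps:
j(d, Z) = 2*Z
a(q) = 5 + q² - 3*q
x(R) = -3
(x(a(0)) + j(2, 5))² = (-3 + 2*5)² = (-3 + 10)² = 7² = 49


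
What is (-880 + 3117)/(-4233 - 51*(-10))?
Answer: -2237/3723 ≈ -0.60086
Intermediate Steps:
(-880 + 3117)/(-4233 - 51*(-10)) = 2237/(-4233 + 510) = 2237/(-3723) = 2237*(-1/3723) = -2237/3723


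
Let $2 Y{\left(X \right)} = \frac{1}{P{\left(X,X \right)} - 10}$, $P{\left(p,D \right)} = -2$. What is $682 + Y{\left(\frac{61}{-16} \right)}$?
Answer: $\frac{16367}{24} \approx 681.96$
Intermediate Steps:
$Y{\left(X \right)} = - \frac{1}{24}$ ($Y{\left(X \right)} = \frac{1}{2 \left(-2 - 10\right)} = \frac{1}{2 \left(-12\right)} = \frac{1}{2} \left(- \frac{1}{12}\right) = - \frac{1}{24}$)
$682 + Y{\left(\frac{61}{-16} \right)} = 682 - \frac{1}{24} = \frac{16367}{24}$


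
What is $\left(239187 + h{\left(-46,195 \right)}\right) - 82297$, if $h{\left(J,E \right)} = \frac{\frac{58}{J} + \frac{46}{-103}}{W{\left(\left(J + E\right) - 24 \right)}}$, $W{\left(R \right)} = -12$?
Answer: $\frac{4460072965}{28428} \approx 1.5689 \cdot 10^{5}$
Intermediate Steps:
$h{\left(J,E \right)} = \frac{23}{618} - \frac{29}{6 J}$ ($h{\left(J,E \right)} = \frac{\frac{58}{J} + \frac{46}{-103}}{-12} = \left(\frac{58}{J} + 46 \left(- \frac{1}{103}\right)\right) \left(- \frac{1}{12}\right) = \left(\frac{58}{J} - \frac{46}{103}\right) \left(- \frac{1}{12}\right) = \left(- \frac{46}{103} + \frac{58}{J}\right) \left(- \frac{1}{12}\right) = \frac{23}{618} - \frac{29}{6 J}$)
$\left(239187 + h{\left(-46,195 \right)}\right) - 82297 = \left(239187 + \frac{-2987 + 23 \left(-46\right)}{618 \left(-46\right)}\right) - 82297 = \left(239187 + \frac{1}{618} \left(- \frac{1}{46}\right) \left(-2987 - 1058\right)\right) - 82297 = \left(239187 + \frac{1}{618} \left(- \frac{1}{46}\right) \left(-4045\right)\right) - 82297 = \left(239187 + \frac{4045}{28428}\right) - 82297 = \frac{6799612081}{28428} - 82297 = \frac{4460072965}{28428}$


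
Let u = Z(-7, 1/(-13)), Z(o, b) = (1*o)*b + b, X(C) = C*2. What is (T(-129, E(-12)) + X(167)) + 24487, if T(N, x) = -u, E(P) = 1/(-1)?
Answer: 322667/13 ≈ 24821.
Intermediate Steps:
E(P) = -1
X(C) = 2*C
Z(o, b) = b + b*o (Z(o, b) = o*b + b = b*o + b = b + b*o)
u = 6/13 (u = (1 - 7)/(-13) = -1/13*(-6) = 6/13 ≈ 0.46154)
T(N, x) = -6/13 (T(N, x) = -1*6/13 = -6/13)
(T(-129, E(-12)) + X(167)) + 24487 = (-6/13 + 2*167) + 24487 = (-6/13 + 334) + 24487 = 4336/13 + 24487 = 322667/13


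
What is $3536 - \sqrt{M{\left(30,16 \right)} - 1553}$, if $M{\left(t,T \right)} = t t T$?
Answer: $3536 - \sqrt{12847} \approx 3422.7$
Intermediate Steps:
$M{\left(t,T \right)} = T t^{2}$ ($M{\left(t,T \right)} = t T t = T t^{2}$)
$3536 - \sqrt{M{\left(30,16 \right)} - 1553} = 3536 - \sqrt{16 \cdot 30^{2} - 1553} = 3536 - \sqrt{16 \cdot 900 - 1553} = 3536 - \sqrt{14400 - 1553} = 3536 - \sqrt{12847}$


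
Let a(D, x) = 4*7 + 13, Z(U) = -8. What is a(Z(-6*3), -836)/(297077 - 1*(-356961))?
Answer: 41/654038 ≈ 6.2687e-5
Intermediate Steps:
a(D, x) = 41 (a(D, x) = 28 + 13 = 41)
a(Z(-6*3), -836)/(297077 - 1*(-356961)) = 41/(297077 - 1*(-356961)) = 41/(297077 + 356961) = 41/654038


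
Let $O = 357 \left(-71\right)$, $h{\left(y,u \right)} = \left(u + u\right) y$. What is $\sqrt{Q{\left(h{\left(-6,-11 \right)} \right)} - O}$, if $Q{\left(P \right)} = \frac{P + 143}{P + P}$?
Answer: $\frac{\sqrt{3650118}}{12} \approx 159.21$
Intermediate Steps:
$h{\left(y,u \right)} = 2 u y$
$Q{\left(P \right)} = \frac{143 + P}{2 P}$
$O = -25347$
$\sqrt{Q{\left(h{\left(-6,-11 \right)} \right)} - O} = \sqrt{\frac{143 + 2 \left(-11\right) \left(-6\right)}{2 \cdot 2 \left(-11\right) \left(-6\right)} - -25347} = \sqrt{\frac{143 + 132}{2 \cdot 132} + 25347} = \sqrt{\frac{1}{2} \cdot \frac{1}{132} \cdot 275 + 25347} = \sqrt{\frac{25}{24} + 25347} = \sqrt{\frac{608353}{24}} = \frac{\sqrt{3650118}}{12}$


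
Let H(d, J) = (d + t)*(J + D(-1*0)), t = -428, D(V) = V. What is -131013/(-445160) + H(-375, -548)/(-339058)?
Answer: -75734490643/75467529640 ≈ -1.0035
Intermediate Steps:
H(d, J) = J*(-428 + d) (H(d, J) = (d - 428)*(J - 1*0) = (-428 + d)*(J + 0) = (-428 + d)*J = J*(-428 + d))
-131013/(-445160) + H(-375, -548)/(-339058) = -131013/(-445160) - 548*(-428 - 375)/(-339058) = -131013*(-1/445160) - 548*(-803)*(-1/339058) = 131013/445160 + 440044*(-1/339058) = 131013/445160 - 220022/169529 = -75734490643/75467529640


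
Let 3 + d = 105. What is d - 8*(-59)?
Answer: 574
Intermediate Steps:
d = 102 (d = -3 + 105 = 102)
d - 8*(-59) = 102 - 8*(-59) = 102 + 472 = 574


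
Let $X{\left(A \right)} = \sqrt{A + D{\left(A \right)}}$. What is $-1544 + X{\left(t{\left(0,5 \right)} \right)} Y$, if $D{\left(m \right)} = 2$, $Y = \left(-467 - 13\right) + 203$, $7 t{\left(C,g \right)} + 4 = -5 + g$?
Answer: $-1544 - \frac{277 \sqrt{70}}{7} \approx -1875.1$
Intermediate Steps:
$t{\left(C,g \right)} = - \frac{9}{7} + \frac{g}{7}$ ($t{\left(C,g \right)} = - \frac{4}{7} + \frac{-5 + g}{7} = - \frac{4}{7} + \left(- \frac{5}{7} + \frac{g}{7}\right) = - \frac{9}{7} + \frac{g}{7}$)
$Y = -277$ ($Y = -480 + 203 = -277$)
$X{\left(A \right)} = \sqrt{2 + A}$ ($X{\left(A \right)} = \sqrt{A + 2} = \sqrt{2 + A}$)
$-1544 + X{\left(t{\left(0,5 \right)} \right)} Y = -1544 + \sqrt{2 + \left(- \frac{9}{7} + \frac{1}{7} \cdot 5\right)} \left(-277\right) = -1544 + \sqrt{2 + \left(- \frac{9}{7} + \frac{5}{7}\right)} \left(-277\right) = -1544 + \sqrt{2 - \frac{4}{7}} \left(-277\right) = -1544 + \sqrt{\frac{10}{7}} \left(-277\right) = -1544 + \frac{\sqrt{70}}{7} \left(-277\right) = -1544 - \frac{277 \sqrt{70}}{7}$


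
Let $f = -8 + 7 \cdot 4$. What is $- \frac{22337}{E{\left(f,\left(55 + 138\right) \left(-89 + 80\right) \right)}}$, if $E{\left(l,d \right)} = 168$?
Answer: $- \frac{3191}{24} \approx -132.96$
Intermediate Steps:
$f = 20$ ($f = -8 + 28 = 20$)
$- \frac{22337}{E{\left(f,\left(55 + 138\right) \left(-89 + 80\right) \right)}} = - \frac{22337}{168} = \left(-22337\right) \frac{1}{168} = - \frac{3191}{24}$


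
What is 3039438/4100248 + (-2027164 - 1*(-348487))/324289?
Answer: -421238264451/94976094548 ≈ -4.4352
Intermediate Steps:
3039438/4100248 + (-2027164 - 1*(-348487))/324289 = 3039438*(1/4100248) + (-2027164 + 348487)*(1/324289) = 1519719/2050124 - 1678677*1/324289 = 1519719/2050124 - 239811/46327 = -421238264451/94976094548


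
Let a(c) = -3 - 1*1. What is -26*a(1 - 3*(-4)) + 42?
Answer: 146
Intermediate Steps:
a(c) = -4 (a(c) = -3 - 1 = -4)
-26*a(1 - 3*(-4)) + 42 = -26*(-4) + 42 = 104 + 42 = 146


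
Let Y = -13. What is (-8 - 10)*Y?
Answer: 234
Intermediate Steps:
(-8 - 10)*Y = (-8 - 10)*(-13) = -18*(-13) = 234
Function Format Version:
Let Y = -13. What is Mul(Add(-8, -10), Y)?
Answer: 234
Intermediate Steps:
Mul(Add(-8, -10), Y) = Mul(Add(-8, -10), -13) = Mul(-18, -13) = 234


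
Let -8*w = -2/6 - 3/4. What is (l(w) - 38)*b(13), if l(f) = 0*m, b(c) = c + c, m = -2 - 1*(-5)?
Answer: -988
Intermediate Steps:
m = 3 (m = -2 + 5 = 3)
b(c) = 2*c
w = 13/96 (w = -(-2/6 - 3/4)/8 = -(-2*⅙ - 3*¼)/8 = -(-⅓ - ¾)/8 = -⅛*(-13/12) = 13/96 ≈ 0.13542)
l(f) = 0 (l(f) = 0*3 = 0)
(l(w) - 38)*b(13) = (0 - 38)*(2*13) = -38*26 = -988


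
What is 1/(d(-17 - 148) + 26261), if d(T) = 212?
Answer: 1/26473 ≈ 3.7774e-5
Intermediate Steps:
1/(d(-17 - 148) + 26261) = 1/(212 + 26261) = 1/26473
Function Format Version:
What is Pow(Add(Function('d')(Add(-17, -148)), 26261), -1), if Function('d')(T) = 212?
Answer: Rational(1, 26473) ≈ 3.7774e-5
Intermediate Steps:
Pow(Add(Function('d')(Add(-17, -148)), 26261), -1) = Pow(Add(212, 26261), -1) = Pow(26473, -1) = Rational(1, 26473)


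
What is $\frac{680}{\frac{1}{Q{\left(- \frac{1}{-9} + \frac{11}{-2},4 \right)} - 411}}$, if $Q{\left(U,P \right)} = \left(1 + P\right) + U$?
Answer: $- \frac{2517700}{9} \approx -2.7974 \cdot 10^{5}$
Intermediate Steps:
$Q{\left(U,P \right)} = 1 + P + U$
$\frac{680}{\frac{1}{Q{\left(- \frac{1}{-9} + \frac{11}{-2},4 \right)} - 411}} = \frac{680}{\frac{1}{\left(1 + 4 + \left(- \frac{1}{-9} + \frac{11}{-2}\right)\right) - 411}} = \frac{680}{\frac{1}{\left(1 + 4 + \left(\left(-1\right) \left(- \frac{1}{9}\right) + 11 \left(- \frac{1}{2}\right)\right)\right) - 411}} = \frac{680}{\frac{1}{\left(1 + 4 + \left(\frac{1}{9} - \frac{11}{2}\right)\right) - 411}} = \frac{680}{\frac{1}{\left(1 + 4 - \frac{97}{18}\right) - 411}} = \frac{680}{\frac{1}{- \frac{7}{18} - 411}} = \frac{680}{\frac{1}{- \frac{7405}{18}}} = \frac{680}{- \frac{18}{7405}} = 680 \left(- \frac{7405}{18}\right) = - \frac{2517700}{9}$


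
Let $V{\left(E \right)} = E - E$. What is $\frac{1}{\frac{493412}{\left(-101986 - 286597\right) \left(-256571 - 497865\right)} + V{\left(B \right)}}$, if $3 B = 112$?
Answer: $\frac{174086107}{293} \approx 5.9415 \cdot 10^{5}$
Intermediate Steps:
$B = \frac{112}{3}$ ($B = \frac{1}{3} \cdot 112 = \frac{112}{3} \approx 37.333$)
$V{\left(E \right)} = 0$
$\frac{1}{\frac{493412}{\left(-101986 - 286597\right) \left(-256571 - 497865\right)} + V{\left(B \right)}} = \frac{1}{\frac{493412}{\left(-101986 - 286597\right) \left(-256571 - 497865\right)} + 0} = \frac{1}{\frac{493412}{\left(-388583\right) \left(-754436\right)} + 0} = \frac{1}{\frac{493412}{293161004188} + 0} = \frac{1}{493412 \cdot \frac{1}{293161004188} + 0} = \frac{1}{\frac{293}{174086107} + 0} = \frac{1}{\frac{293}{174086107}} = \frac{174086107}{293}$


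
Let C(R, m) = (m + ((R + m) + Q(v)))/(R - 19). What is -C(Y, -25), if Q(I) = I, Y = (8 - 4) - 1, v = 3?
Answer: -11/4 ≈ -2.7500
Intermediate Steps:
Y = 3 (Y = 4 - 1 = 3)
C(R, m) = (3 + R + 2*m)/(-19 + R) (C(R, m) = (m + ((R + m) + 3))/(R - 19) = (m + (3 + R + m))/(-19 + R) = (3 + R + 2*m)/(-19 + R))
-C(Y, -25) = -(3 + 3 + 2*(-25))/(-19 + 3) = -(3 + 3 - 50)/(-16) = -(-1)*(-44)/16 = -1*11/4 = -11/4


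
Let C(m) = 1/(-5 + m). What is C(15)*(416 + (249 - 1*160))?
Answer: 101/2 ≈ 50.500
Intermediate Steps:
C(15)*(416 + (249 - 1*160)) = (416 + (249 - 1*160))/(-5 + 15) = (416 + (249 - 160))/10 = (416 + 89)/10 = (1/10)*505 = 101/2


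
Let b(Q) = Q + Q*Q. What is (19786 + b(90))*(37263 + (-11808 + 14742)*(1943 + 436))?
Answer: 196314558024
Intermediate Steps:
b(Q) = Q + Q²
(19786 + b(90))*(37263 + (-11808 + 14742)*(1943 + 436)) = (19786 + 90*(1 + 90))*(37263 + (-11808 + 14742)*(1943 + 436)) = (19786 + 90*91)*(37263 + 2934*2379) = (19786 + 8190)*(37263 + 6979986) = 27976*7017249 = 196314558024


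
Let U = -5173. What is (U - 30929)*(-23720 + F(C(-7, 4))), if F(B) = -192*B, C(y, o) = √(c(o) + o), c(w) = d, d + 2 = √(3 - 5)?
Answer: 856339440 + 6931584*√(2 + I*√2) ≈ 8.6668e+8 + 3.2861e+6*I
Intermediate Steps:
d = -2 + I*√2 (d = -2 + √(3 - 5) = -2 + √(-2) = -2 + I*√2 ≈ -2.0 + 1.4142*I)
c(w) = -2 + I*√2
C(y, o) = √(-2 + o + I*√2) (C(y, o) = √((-2 + I*√2) + o) = √(-2 + o + I*√2))
(U - 30929)*(-23720 + F(C(-7, 4))) = (-5173 - 30929)*(-23720 - 192*√(-2 + 4 + I*√2)) = -36102*(-23720 - 192*√(2 + I*√2)) = 856339440 + 6931584*√(2 + I*√2)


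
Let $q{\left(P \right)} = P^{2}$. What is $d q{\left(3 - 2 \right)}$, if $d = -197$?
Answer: $-197$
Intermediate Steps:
$d q{\left(3 - 2 \right)} = - 197 \left(3 - 2\right)^{2} = - 197 \cdot 1^{2} = \left(-197\right) 1 = -197$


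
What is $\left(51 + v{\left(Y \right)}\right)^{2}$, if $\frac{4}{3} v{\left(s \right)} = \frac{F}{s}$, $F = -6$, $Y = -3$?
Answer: $\frac{11025}{4} \approx 2756.3$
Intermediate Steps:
$v{\left(s \right)} = - \frac{9}{2 s}$ ($v{\left(s \right)} = \frac{3 \left(- \frac{6}{s}\right)}{4} = - \frac{9}{2 s}$)
$\left(51 + v{\left(Y \right)}\right)^{2} = \left(51 - \frac{9}{2 \left(-3\right)}\right)^{2} = \left(51 - - \frac{3}{2}\right)^{2} = \left(51 + \frac{3}{2}\right)^{2} = \left(\frac{105}{2}\right)^{2} = \frac{11025}{4}$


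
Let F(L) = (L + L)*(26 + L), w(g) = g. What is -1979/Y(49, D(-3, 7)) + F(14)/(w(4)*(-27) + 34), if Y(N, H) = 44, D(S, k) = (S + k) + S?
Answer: -97863/1628 ≈ -60.112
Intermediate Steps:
D(S, k) = k + 2*S
F(L) = 2*L*(26 + L) (F(L) = (2*L)*(26 + L) = 2*L*(26 + L))
-1979/Y(49, D(-3, 7)) + F(14)/(w(4)*(-27) + 34) = -1979/44 + (2*14*(26 + 14))/(4*(-27) + 34) = -1979*1/44 + (2*14*40)/(-108 + 34) = -1979/44 + 1120/(-74) = -1979/44 + 1120*(-1/74) = -1979/44 - 560/37 = -97863/1628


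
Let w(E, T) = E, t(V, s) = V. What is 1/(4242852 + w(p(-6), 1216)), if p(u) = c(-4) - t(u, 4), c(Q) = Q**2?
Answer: 1/4242874 ≈ 2.3569e-7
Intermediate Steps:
p(u) = 16 - u (p(u) = (-4)**2 - u = 16 - u)
1/(4242852 + w(p(-6), 1216)) = 1/(4242852 + (16 - 1*(-6))) = 1/(4242852 + (16 + 6)) = 1/(4242852 + 22) = 1/4242874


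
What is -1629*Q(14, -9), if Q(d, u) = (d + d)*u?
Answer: 410508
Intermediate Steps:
Q(d, u) = 2*d*u (Q(d, u) = (2*d)*u = 2*d*u)
-1629*Q(14, -9) = -3258*14*(-9) = -1629*(-252) = 410508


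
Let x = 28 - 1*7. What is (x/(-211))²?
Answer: 441/44521 ≈ 0.0099054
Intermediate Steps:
x = 21 (x = 28 - 7 = 21)
(x/(-211))² = (21/(-211))² = (21*(-1/211))² = (-21/211)² = 441/44521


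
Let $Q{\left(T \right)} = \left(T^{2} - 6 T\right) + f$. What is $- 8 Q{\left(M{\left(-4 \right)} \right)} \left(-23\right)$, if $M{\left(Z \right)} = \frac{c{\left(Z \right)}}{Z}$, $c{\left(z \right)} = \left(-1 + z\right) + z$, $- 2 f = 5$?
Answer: $- \frac{4025}{2} \approx -2012.5$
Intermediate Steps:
$f = - \frac{5}{2}$ ($f = \left(- \frac{1}{2}\right) 5 = - \frac{5}{2} \approx -2.5$)
$c{\left(z \right)} = -1 + 2 z$
$M{\left(Z \right)} = \frac{-1 + 2 Z}{Z}$
$Q{\left(T \right)} = - \frac{5}{2} + T^{2} - 6 T$ ($Q{\left(T \right)} = \left(T^{2} - 6 T\right) - \frac{5}{2} = - \frac{5}{2} + T^{2} - 6 T$)
$- 8 Q{\left(M{\left(-4 \right)} \right)} \left(-23\right) = - 8 \left(- \frac{5}{2} + \left(2 - \frac{1}{-4}\right)^{2} - 6 \left(2 - \frac{1}{-4}\right)\right) \left(-23\right) = - 8 \left(- \frac{5}{2} + \left(2 - - \frac{1}{4}\right)^{2} - 6 \left(2 - - \frac{1}{4}\right)\right) \left(-23\right) = - 8 \left(- \frac{5}{2} + \left(2 + \frac{1}{4}\right)^{2} - 6 \left(2 + \frac{1}{4}\right)\right) \left(-23\right) = - 8 \left(- \frac{5}{2} + \left(\frac{9}{4}\right)^{2} - \frac{27}{2}\right) \left(-23\right) = - 8 \left(- \frac{5}{2} + \frac{81}{16} - \frac{27}{2}\right) \left(-23\right) = \left(-8\right) \left(- \frac{175}{16}\right) \left(-23\right) = \frac{175}{2} \left(-23\right) = - \frac{4025}{2}$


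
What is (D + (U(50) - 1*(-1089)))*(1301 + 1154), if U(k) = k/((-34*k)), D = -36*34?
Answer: -11270905/34 ≈ -3.3150e+5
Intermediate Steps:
D = -1224
U(k) = -1/34 (U(k) = k*(-1/(34*k)) = -1/34)
(D + (U(50) - 1*(-1089)))*(1301 + 1154) = (-1224 + (-1/34 - 1*(-1089)))*(1301 + 1154) = (-1224 + (-1/34 + 1089))*2455 = (-1224 + 37025/34)*2455 = -4591/34*2455 = -11270905/34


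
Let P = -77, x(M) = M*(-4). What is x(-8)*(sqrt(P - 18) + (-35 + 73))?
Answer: 1216 + 32*I*sqrt(95) ≈ 1216.0 + 311.9*I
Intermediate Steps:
x(M) = -4*M
x(-8)*(sqrt(P - 18) + (-35 + 73)) = (-4*(-8))*(sqrt(-77 - 18) + (-35 + 73)) = 32*(sqrt(-95) + 38) = 32*(I*sqrt(95) + 38) = 32*(38 + I*sqrt(95)) = 1216 + 32*I*sqrt(95)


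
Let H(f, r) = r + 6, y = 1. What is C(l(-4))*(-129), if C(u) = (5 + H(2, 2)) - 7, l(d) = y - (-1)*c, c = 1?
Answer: -774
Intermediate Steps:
H(f, r) = 6 + r
l(d) = 2 (l(d) = 1 - (-1) = 1 - 1*(-1) = 1 + 1 = 2)
C(u) = 6 (C(u) = (5 + (6 + 2)) - 7 = (5 + 8) - 7 = 13 - 7 = 6)
C(l(-4))*(-129) = 6*(-129) = -774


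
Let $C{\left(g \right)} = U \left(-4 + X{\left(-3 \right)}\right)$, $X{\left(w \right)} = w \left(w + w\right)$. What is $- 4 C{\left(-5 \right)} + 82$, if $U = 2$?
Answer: $-30$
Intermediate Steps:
$X{\left(w \right)} = 2 w^{2}$ ($X{\left(w \right)} = w 2 w = 2 w^{2}$)
$C{\left(g \right)} = 28$ ($C{\left(g \right)} = 2 \left(-4 + 2 \left(-3\right)^{2}\right) = 2 \left(-4 + 2 \cdot 9\right) = 2 \left(-4 + 18\right) = 2 \cdot 14 = 28$)
$- 4 C{\left(-5 \right)} + 82 = \left(-4\right) 28 + 82 = -112 + 82 = -30$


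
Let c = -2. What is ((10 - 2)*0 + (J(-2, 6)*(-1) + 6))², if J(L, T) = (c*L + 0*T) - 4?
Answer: 36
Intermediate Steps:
J(L, T) = -4 - 2*L (J(L, T) = (-2*L + 0*T) - 4 = (-2*L + 0) - 4 = -2*L - 4 = -4 - 2*L)
((10 - 2)*0 + (J(-2, 6)*(-1) + 6))² = ((10 - 2)*0 + ((-4 - 2*(-2))*(-1) + 6))² = (8*0 + ((-4 + 4)*(-1) + 6))² = (0 + (0*(-1) + 6))² = (0 + (0 + 6))² = (0 + 6)² = 6² = 36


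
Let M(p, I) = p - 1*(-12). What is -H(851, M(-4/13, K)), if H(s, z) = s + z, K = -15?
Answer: -11215/13 ≈ -862.69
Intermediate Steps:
M(p, I) = 12 + p (M(p, I) = p + 12 = 12 + p)
-H(851, M(-4/13, K)) = -(851 + (12 - 4/13)) = -(851 + 152/13) = -1*11215/13 = -11215/13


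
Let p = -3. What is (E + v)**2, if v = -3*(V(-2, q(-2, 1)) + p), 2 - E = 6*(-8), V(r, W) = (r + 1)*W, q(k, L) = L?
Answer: 3844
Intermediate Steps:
V(r, W) = W*(1 + r) (V(r, W) = (1 + r)*W = W*(1 + r))
E = 50 (E = 2 - 6*(-8) = 2 - 1*(-48) = 2 + 48 = 50)
v = 12 (v = -3*(1*(1 - 2) - 3) = -3*(1*(-1) - 3) = -3*(-1 - 3) = -3*(-4) = 12)
(E + v)**2 = (50 + 12)**2 = 62**2 = 3844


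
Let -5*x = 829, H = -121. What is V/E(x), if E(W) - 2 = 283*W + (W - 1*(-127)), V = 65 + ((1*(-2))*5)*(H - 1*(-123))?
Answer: -225/234791 ≈ -0.00095830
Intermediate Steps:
x = -829/5 (x = -⅕*829 = -829/5 ≈ -165.80)
V = 45 (V = 65 + ((1*(-2))*5)*(-121 - 1*(-123)) = 65 + (-2*5)*(-121 + 123) = 65 - 10*2 = 65 - 20 = 45)
E(W) = 129 + 284*W (E(W) = 2 + (283*W + (W - 1*(-127))) = 2 + (283*W + (W + 127)) = 2 + (283*W + (127 + W)) = 2 + (127 + 284*W) = 129 + 284*W)
V/E(x) = 45/(129 + 284*(-829/5)) = 45/(129 - 235436/5) = 45/(-234791/5) = 45*(-5/234791) = -225/234791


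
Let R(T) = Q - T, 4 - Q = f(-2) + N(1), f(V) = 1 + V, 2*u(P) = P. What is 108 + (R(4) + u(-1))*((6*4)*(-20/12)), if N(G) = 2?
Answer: 168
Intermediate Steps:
u(P) = P/2
Q = 3 (Q = 4 - ((1 - 2) + 2) = 4 - (-1 + 2) = 4 - 1*1 = 4 - 1 = 3)
R(T) = 3 - T
108 + (R(4) + u(-1))*((6*4)*(-20/12)) = 108 + ((3 - 1*4) + (½)*(-1))*((6*4)*(-20/12)) = 108 + ((3 - 4) - ½)*(24*(-20*1/12)) = 108 + (-1 - ½)*(24*(-5/3)) = 108 - 3/2*(-40) = 108 + 60 = 168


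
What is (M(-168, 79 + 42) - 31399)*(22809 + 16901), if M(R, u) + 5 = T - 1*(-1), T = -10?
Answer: -1247410230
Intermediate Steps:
M(R, u) = -14 (M(R, u) = -5 + (-10 - 1*(-1)) = -5 + (-10 + 1) = -5 - 9 = -14)
(M(-168, 79 + 42) - 31399)*(22809 + 16901) = (-14 - 31399)*(22809 + 16901) = -31413*39710 = -1247410230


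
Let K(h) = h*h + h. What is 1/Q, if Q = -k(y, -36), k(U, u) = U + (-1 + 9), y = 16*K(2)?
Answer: -1/104 ≈ -0.0096154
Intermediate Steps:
K(h) = h + h² (K(h) = h² + h = h + h²)
y = 96 (y = 16*(2*(1 + 2)) = 16*(2*3) = 16*6 = 96)
k(U, u) = 8 + U (k(U, u) = U + 8 = 8 + U)
Q = -104 (Q = -(8 + 96) = -1*104 = -104)
1/Q = 1/(-104) = -1/104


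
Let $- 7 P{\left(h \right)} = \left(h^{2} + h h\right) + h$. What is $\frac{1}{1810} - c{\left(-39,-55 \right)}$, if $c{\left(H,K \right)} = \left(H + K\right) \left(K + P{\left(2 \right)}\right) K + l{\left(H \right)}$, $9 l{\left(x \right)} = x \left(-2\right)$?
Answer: $\frac{11088545101}{38010} \approx 2.9173 \cdot 10^{5}$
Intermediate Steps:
$P{\left(h \right)} = - \frac{2 h^{2}}{7} - \frac{h}{7}$ ($P{\left(h \right)} = - \frac{\left(h^{2} + h h\right) + h}{7} = - \frac{\left(h^{2} + h^{2}\right) + h}{7} = - \frac{2 h^{2} + h}{7} = - \frac{h + 2 h^{2}}{7} = - \frac{2 h^{2}}{7} - \frac{h}{7}$)
$l{\left(x \right)} = - \frac{2 x}{9}$ ($l{\left(x \right)} = \frac{x \left(-2\right)}{9} = \frac{\left(-2\right) x}{9} = - \frac{2 x}{9}$)
$c{\left(H,K \right)} = - \frac{2 H}{9} + K \left(- \frac{10}{7} + K\right) \left(H + K\right)$ ($c{\left(H,K \right)} = \left(H + K\right) \left(K - \frac{2 \left(1 + 2 \cdot 2\right)}{7}\right) K - \frac{2 H}{9} = \left(H + K\right) \left(K - \frac{2 \left(1 + 4\right)}{7}\right) K - \frac{2 H}{9} = \left(H + K\right) \left(K - \frac{2}{7} \cdot 5\right) K - \frac{2 H}{9} = \left(H + K\right) \left(K - \frac{10}{7}\right) K - \frac{2 H}{9} = \left(H + K\right) \left(- \frac{10}{7} + K\right) K - \frac{2 H}{9} = \left(- \frac{10}{7} + K\right) \left(H + K\right) K - \frac{2 H}{9} = K \left(- \frac{10}{7} + K\right) \left(H + K\right) - \frac{2 H}{9} = - \frac{2 H}{9} + K \left(- \frac{10}{7} + K\right) \left(H + K\right)$)
$\frac{1}{1810} - c{\left(-39,-55 \right)} = \frac{1}{1810} - \left(\left(-55\right)^{3} - \frac{10 \left(-55\right)^{2}}{7} - - \frac{26}{3} - 39 \left(-55\right)^{2} - \left(- \frac{390}{7}\right) \left(-55\right)\right) = \frac{1}{1810} - \left(-166375 - \frac{30250}{7} + \frac{26}{3} - 117975 - \frac{21450}{7}\right) = \frac{1}{1810} - - \frac{6126268}{21} = \frac{1}{1810} + \frac{6126268}{21} = \frac{11088545101}{38010}$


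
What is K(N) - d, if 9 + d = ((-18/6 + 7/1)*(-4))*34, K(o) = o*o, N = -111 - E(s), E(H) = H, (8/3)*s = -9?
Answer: 776713/64 ≈ 12136.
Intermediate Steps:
s = -27/8 (s = (3/8)*(-9) = -27/8 ≈ -3.3750)
N = -861/8 (N = -111 - 1*(-27/8) = -111 + 27/8 = -861/8 ≈ -107.63)
K(o) = o**2
d = -553 (d = -9 + ((-18/6 + 7/1)*(-4))*34 = -9 + ((-18*1/6 + 7*1)*(-4))*34 = -9 + ((-3 + 7)*(-4))*34 = -9 + (4*(-4))*34 = -9 - 16*34 = -9 - 544 = -553)
K(N) - d = (-861/8)**2 - 1*(-553) = 741321/64 + 553 = 776713/64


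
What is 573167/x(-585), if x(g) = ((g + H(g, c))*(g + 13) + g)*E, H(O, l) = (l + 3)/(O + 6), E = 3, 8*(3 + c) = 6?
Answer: 110621231/193406694 ≈ 0.57196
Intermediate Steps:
c = -9/4 (c = -3 + (1/8)*6 = -3 + 3/4 = -9/4 ≈ -2.2500)
H(O, l) = (3 + l)/(6 + O)
x(g) = 3*g + 3*(13 + g)*(g + 3/(4*(6 + g))) (x(g) = ((g + (3 - 9/4)/(6 + g))*(g + 13) + g)*3 = ((g + (3/4)/(6 + g))*(13 + g) + g)*3 = ((g + 3/(4*(6 + g)))*(13 + g) + g)*3 = ((13 + g)*(g + 3/(4*(6 + g))) + g)*3 = (g + (13 + g)*(g + 3/(4*(6 + g))))*3 = 3*g + 3*(13 + g)*(g + 3/(4*(6 + g))))
573167/x(-585) = 573167/((3*(39 + 3*(-585) + 4*(-585)*(6 - 585)*(14 - 585))/(4*(6 - 585)))) = 573167/(((3/4)*(39 - 1755 + 4*(-585)*(-579)*(-571))/(-579))) = 573167/(((3/4)*(-1/579)*(39 - 1755 - 773625060))) = 573167/(((3/4)*(-1/579)*(-773626776))) = 573167/(193406694/193) = 573167*(193/193406694) = 110621231/193406694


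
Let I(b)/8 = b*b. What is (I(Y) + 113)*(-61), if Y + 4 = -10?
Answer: -102541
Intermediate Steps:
Y = -14 (Y = -4 - 10 = -14)
I(b) = 8*b**2 (I(b) = 8*(b*b) = 8*b**2)
(I(Y) + 113)*(-61) = (8*(-14)**2 + 113)*(-61) = (8*196 + 113)*(-61) = (1568 + 113)*(-61) = 1681*(-61) = -102541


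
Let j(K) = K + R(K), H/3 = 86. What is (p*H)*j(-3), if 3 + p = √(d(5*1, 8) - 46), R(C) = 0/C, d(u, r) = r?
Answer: 2322 - 774*I*√38 ≈ 2322.0 - 4771.3*I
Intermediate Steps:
H = 258 (H = 3*86 = 258)
R(C) = 0
p = -3 + I*√38 (p = -3 + √(8 - 46) = -3 + √(-38) = -3 + I*√38 ≈ -3.0 + 6.1644*I)
j(K) = K (j(K) = K + 0 = K)
(p*H)*j(-3) = ((-3 + I*√38)*258)*(-3) = (-774 + 258*I*√38)*(-3) = 2322 - 774*I*√38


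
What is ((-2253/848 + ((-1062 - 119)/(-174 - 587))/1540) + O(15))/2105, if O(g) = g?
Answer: 3066924367/522989944400 ≈ 0.0058642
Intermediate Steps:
((-2253/848 + ((-1062 - 119)/(-174 - 587))/1540) + O(15))/2105 = ((-2253/848 + ((-1062 - 119)/(-174 - 587))/1540) + 15)/2105 = ((-2253*1/848 - 1181/(-761)*(1/1540)) + 15)*(1/2105) = ((-2253/848 - 1181*(-1/761)*(1/1540)) + 15)*(1/2105) = ((-2253/848 + (1181/761)*(1/1540)) + 15)*(1/2105) = ((-2253/848 + 1181/1171940) + 15)*(1/2105) = (-659844833/248451280 + 15)*(1/2105) = (3066924367/248451280)*(1/2105) = 3066924367/522989944400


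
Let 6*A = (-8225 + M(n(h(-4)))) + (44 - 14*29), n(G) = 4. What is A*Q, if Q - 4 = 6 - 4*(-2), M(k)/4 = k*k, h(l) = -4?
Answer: -25569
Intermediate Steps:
M(k) = 4*k² (M(k) = 4*(k*k) = 4*k²)
A = -2841/2 (A = ((-8225 + 4*4²) + (44 - 14*29))/6 = ((-8225 + 4*16) + (44 - 406))/6 = ((-8225 + 64) - 362)/6 = (-8161 - 362)/6 = (⅙)*(-8523) = -2841/2 ≈ -1420.5)
Q = 18 (Q = 4 + (6 - 4*(-2)) = 4 + (6 + 8) = 4 + 14 = 18)
A*Q = -2841/2*18 = -25569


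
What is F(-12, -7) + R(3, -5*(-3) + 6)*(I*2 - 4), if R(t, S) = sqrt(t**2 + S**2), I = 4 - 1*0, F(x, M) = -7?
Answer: -7 + 60*sqrt(2) ≈ 77.853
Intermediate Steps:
I = 4 (I = 4 + 0 = 4)
R(t, S) = sqrt(S**2 + t**2)
F(-12, -7) + R(3, -5*(-3) + 6)*(I*2 - 4) = -7 + sqrt((-5*(-3) + 6)**2 + 3**2)*(4*2 - 4) = -7 + sqrt((15 + 6)**2 + 9)*(8 - 4) = -7 + sqrt(21**2 + 9)*4 = -7 + sqrt(441 + 9)*4 = -7 + sqrt(450)*4 = -7 + (15*sqrt(2))*4 = -7 + 60*sqrt(2)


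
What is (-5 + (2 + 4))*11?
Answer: 11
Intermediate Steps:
(-5 + (2 + 4))*11 = (-5 + 6)*11 = 1*11 = 11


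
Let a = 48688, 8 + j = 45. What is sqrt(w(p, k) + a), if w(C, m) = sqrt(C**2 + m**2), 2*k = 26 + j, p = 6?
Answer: sqrt(194752 + 6*sqrt(457))/2 ≈ 220.73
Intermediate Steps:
j = 37 (j = -8 + 45 = 37)
k = 63/2 (k = (26 + 37)/2 = (1/2)*63 = 63/2 ≈ 31.500)
sqrt(w(p, k) + a) = sqrt(sqrt(6**2 + (63/2)**2) + 48688) = sqrt(sqrt(36 + 3969/4) + 48688) = sqrt(sqrt(4113/4) + 48688) = sqrt(3*sqrt(457)/2 + 48688) = sqrt(48688 + 3*sqrt(457)/2)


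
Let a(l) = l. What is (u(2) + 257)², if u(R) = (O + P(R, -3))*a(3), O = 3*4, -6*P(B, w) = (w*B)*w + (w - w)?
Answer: 80656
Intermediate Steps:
P(B, w) = -B*w²/6 (P(B, w) = -((w*B)*w + (w - w))/6 = -((B*w)*w + 0)/6 = -(B*w² + 0)/6 = -B*w²/6)
O = 12
u(R) = 36 - 9*R/2 (u(R) = (12 - ⅙*R*(-3)²)*3 = (12 - ⅙*R*9)*3 = (12 - 3*R/2)*3 = 36 - 9*R/2)
(u(2) + 257)² = ((36 - 9/2*2) + 257)² = ((36 - 9) + 257)² = (27 + 257)² = 284² = 80656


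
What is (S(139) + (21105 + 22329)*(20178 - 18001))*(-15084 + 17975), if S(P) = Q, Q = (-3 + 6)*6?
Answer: 273360921876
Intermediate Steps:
Q = 18 (Q = 3*6 = 18)
S(P) = 18
(S(139) + (21105 + 22329)*(20178 - 18001))*(-15084 + 17975) = (18 + (21105 + 22329)*(20178 - 18001))*(-15084 + 17975) = (18 + 43434*2177)*2891 = (18 + 94555818)*2891 = 94555836*2891 = 273360921876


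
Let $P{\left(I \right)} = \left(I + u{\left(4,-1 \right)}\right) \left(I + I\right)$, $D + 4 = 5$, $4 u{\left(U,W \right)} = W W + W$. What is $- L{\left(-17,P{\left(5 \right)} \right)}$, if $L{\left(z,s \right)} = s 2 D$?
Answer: $-100$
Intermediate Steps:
$u{\left(U,W \right)} = \frac{W}{4} + \frac{W^{2}}{4}$ ($u{\left(U,W \right)} = \frac{W W + W}{4} = \frac{W^{2} + W}{4} = \frac{W + W^{2}}{4} = \frac{W}{4} + \frac{W^{2}}{4}$)
$D = 1$ ($D = -4 + 5 = 1$)
$P{\left(I \right)} = 2 I^{2}$ ($P{\left(I \right)} = \left(I + \frac{1}{4} \left(-1\right) \left(1 - 1\right)\right) \left(I + I\right) = \left(I + \frac{1}{4} \left(-1\right) 0\right) 2 I = \left(I + 0\right) 2 I = I 2 I = 2 I^{2}$)
$L{\left(z,s \right)} = 2 s$ ($L{\left(z,s \right)} = s 2 \cdot 1 = 2 s 1 = 2 s$)
$- L{\left(-17,P{\left(5 \right)} \right)} = - 2 \cdot 2 \cdot 5^{2} = - 2 \cdot 2 \cdot 25 = - 2 \cdot 50 = \left(-1\right) 100 = -100$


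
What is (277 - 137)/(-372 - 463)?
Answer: -28/167 ≈ -0.16766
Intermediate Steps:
(277 - 137)/(-372 - 463) = 140/(-835) = 140*(-1/835) = -28/167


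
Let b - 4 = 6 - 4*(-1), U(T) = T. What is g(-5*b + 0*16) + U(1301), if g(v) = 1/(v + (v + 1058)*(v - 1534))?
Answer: 2061853421/1584822 ≈ 1301.0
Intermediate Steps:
b = 14 (b = 4 + (6 - 4*(-1)) = 4 + (6 + 4) = 4 + 10 = 14)
g(v) = 1/(v + (-1534 + v)*(1058 + v)) (g(v) = 1/(v + (1058 + v)*(-1534 + v)) = 1/(v + (-1534 + v)*(1058 + v)))
g(-5*b + 0*16) + U(1301) = 1/(-1622972 + (-5*14 + 0*16)**2 - 475*(-5*14 + 0*16)) + 1301 = 1/(-1622972 + (-70 + 0)**2 - 475*(-70 + 0)) + 1301 = 1/(-1622972 + (-70)**2 - 475*(-70)) + 1301 = 1/(-1622972 + 4900 + 33250) + 1301 = 1/(-1584822) + 1301 = -1/1584822 + 1301 = 2061853421/1584822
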